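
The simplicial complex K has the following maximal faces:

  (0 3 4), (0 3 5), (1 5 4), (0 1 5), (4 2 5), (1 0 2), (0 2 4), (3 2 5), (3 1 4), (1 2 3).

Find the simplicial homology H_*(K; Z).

H_0 ≅ Z,  H_1 ≅ Z/2,  H_2 = 0.

Take the total order 0 < 1 < 2 < 3 < 4 < 5 on the vertex set. Then K (dimension 2) consists of the simplices:

  0-simplices (6): [0], [1], [2], [3], [4], [5]
  1-simplices (15): [0,1], [0,2], [0,3], [0,4], [0,5], [1,2], [1,3], [1,4], [1,5], [2,3], [2,4], [2,5], [3,4], [3,5], [4,5]
  2-simplices (10): [0,1,2], [0,1,5], [0,2,4], [0,3,4], [0,3,5], [1,2,3], [1,3,4], [1,4,5], [2,3,5], [2,4,5]

Hence C_0 ≅ Z^6, C_1 ≅ Z^15, C_2 ≅ Z^10.

∂_1: C_1 → C_0 sends each edge [p,q] (with p < q) to q − p. For instance
  ∂[2,4] = [4] − [2].
This gives a 6×15 integer matrix of rank 5; reducing to Smith normal form yields diagonal entries (1,1,1,1,1).

The boundary map ∂_2: C_2 → C_1 maps a triangle to the signed sum of its edges. For instance
  ∂[0,1,5] = [1,5] − [0,5] + [0,1],
  ∂[0,3,5] = [3,5] − [0,5] + [0,3].
The 15×10 boundary matrix has rank 10 and Smith normal form diag(1,1,1,1,1,1,1,1,1,2).

Reading off H_k = ker ∂_k / im ∂_{k+1}:

  H_0: rank C_0 − rank ∂_1 = 6 − 5 = 1, and the invariant factors of ∂_1 are all 1, so H_0 = Z.
  H_1: rank ker ∂_1 − rank ∂_2 = (15 − 5) − 10 = 0, and ∂_2 has invariant factor 2 > 1, so H_1 = Z/2.
  H_2: rank ker ∂_2 − rank ∂_3 = (10 − 10) − 0 = 0, and there is no ∂_3, so H_2 = 0.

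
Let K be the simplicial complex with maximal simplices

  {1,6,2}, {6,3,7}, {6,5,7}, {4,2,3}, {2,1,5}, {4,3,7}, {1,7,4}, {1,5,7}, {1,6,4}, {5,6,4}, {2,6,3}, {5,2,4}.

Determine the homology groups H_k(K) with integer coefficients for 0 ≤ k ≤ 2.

H_0 ≅ Z,  H_1 ≅ Z/2,  H_2 = 0.

We work with the vertex ordering 1 < 2 < 3 < 4 < 5 < 6 < 7. The simplices of K, each written with vertices in increasing order, are:

  0-simplices (7): [1], [2], [3], [4], [5], [6], [7]
  1-simplices (18): [1,2], [1,4], [1,5], [1,6], [1,7], [2,3], [2,4], [2,5], [2,6], [3,4], [3,6], [3,7], [4,5], [4,6], [4,7], [5,6], [5,7], [6,7]
  2-simplices (12): [1,2,5], [1,2,6], [1,4,6], [1,4,7], [1,5,7], [2,3,4], [2,3,6], [2,4,5], [3,4,7], [3,6,7], [4,5,6], [5,6,7]

Hence C_0 ≅ Z^7, C_1 ≅ Z^18, C_2 ≅ Z^12.

Boundary ∂_1: C_1 → C_0 sends each edge [p,q] (with p < q) to q − p. For instance
  ∂[2,3] = [3] − [2].
As a 7×18 matrix over Z this has rank 6, with invariant factors (1,1,1,1,1,1).

Boundary ∂_2: C_2 → C_1 maps a triangle to the signed sum of its edges. For instance
  ∂[4,5,6] = [5,6] − [4,6] + [4,5],
  ∂[1,5,7] = [5,7] − [1,7] + [1,5].
This gives a 18×12 integer matrix of rank 12; reducing to Smith normal form yields diagonal entries (1,1,1,1,1,1,1,1,1,1,1,2).

Now H_k = ker ∂_k / im ∂_{k+1}, so:

  H_0: rank C_0 − rank ∂_1 = 7 − 6 = 1, and the invariant factors of ∂_1 are all 1, so H_0 ≅ Z.
  H_1: rank ker ∂_1 − rank ∂_2 = (18 − 6) − 12 = 0, and ∂_2 has invariant factor 2 > 1, so H_1 ≅ Z/2.
  H_2: rank ker ∂_2 − rank ∂_3 = (12 − 12) − 0 = 0, and there is no ∂_3, so H_2 ≅ 0.

As a check, the Euler characteristic is 7 − 18 + 12 = 1, which agrees with 1 − 0 + 0 = 1.
(K is a triangulation of the real projective plane RP^2.)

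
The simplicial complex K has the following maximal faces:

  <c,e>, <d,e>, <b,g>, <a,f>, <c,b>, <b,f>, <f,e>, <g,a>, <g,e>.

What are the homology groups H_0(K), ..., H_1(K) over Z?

H_0 = Z,  H_1 = Z^3.

We work with the vertex ordering a < b < c < d < e < f < g. The simplices of K, each written with vertices in increasing order, are:

  0-simplices (7): a, b, c, d, e, f, g
  1-simplices (9): af, ag, bc, bf, bg, ce, de, ef, eg

so the chain groups are C_0 ≅ Z^7, C_1 ≅ Z^9.

Boundary ∂_1: C_1 → C_0 maps an edge to its endpoints' difference, ∂[p,q] = q − p. For instance
  ∂de = e − d.
The resulting 7×9 matrix has rank 6, and its Smith normal form has invariant factors (1,1,1,1,1,1).

From H_k ≅ ker(∂_k) / im(∂_{k+1}) we obtain:

  H_0: rank C_0 − rank ∂_1 = 7 − 6 = 1, and the invariant factors of ∂_1 are all 1, so H_0 ≅ Z.
  H_1: rank ker ∂_1 − rank ∂_2 = (9 − 6) − 0 = 3, and there is no ∂_2, so H_1 ≅ Z^3.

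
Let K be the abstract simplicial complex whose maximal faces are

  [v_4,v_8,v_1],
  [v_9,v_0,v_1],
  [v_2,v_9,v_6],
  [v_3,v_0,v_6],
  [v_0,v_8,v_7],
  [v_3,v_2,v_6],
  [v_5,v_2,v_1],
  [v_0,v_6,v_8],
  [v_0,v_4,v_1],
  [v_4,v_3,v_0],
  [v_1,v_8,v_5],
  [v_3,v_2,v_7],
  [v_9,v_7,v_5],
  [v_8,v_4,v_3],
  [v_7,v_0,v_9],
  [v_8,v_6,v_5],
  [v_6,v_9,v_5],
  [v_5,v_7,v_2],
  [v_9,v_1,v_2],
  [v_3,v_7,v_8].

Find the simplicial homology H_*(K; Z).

Order the vertices as v_0 < v_1 < v_2 < v_3 < v_4 < v_5 < v_6 < v_7 < v_8 < v_9. Listing each simplex with vertices in this order, K has dimension 2 with simplices:

  0-simplices (10): [v_0], [v_1], [v_2], [v_3], [v_4], [v_5], [v_6], [v_7], [v_8], [v_9]
  1-simplices (30): (30 of them)
  2-simplices (20): (20 of them)

Hence C_0 ≅ Z^10, C_1 ≅ Z^30, C_2 ≅ Z^20.

∂_1: C_1 → C_0 is given by ∂[p,q] = [q] − [p].
The 10×30 boundary matrix has rank 9 and Smith normal form diag(1,1,1,1,1,1,1,1,1).

Boundary ∂_2: C_2 → C_1 acts by ∂[p,q,r] = [q,r] − [p,r] + [p,q]. For instance
  ∂[v_0,v_6,v_8] = [v_6,v_8] − [v_0,v_8] + [v_0,v_6],
  ∂[v_2,v_3,v_7] = [v_3,v_7] − [v_2,v_7] + [v_2,v_3].
The resulting 30×20 matrix has rank 20, and its Smith normal form has invariant factors (1,1,1,1,1,1,1,1,1,1,1,1,1,1,1,1,1,1,1,2).

Computing H_k = (kernel of ∂_k) / (image of ∂_{k+1}):

  H_0: rank C_0 − rank ∂_1 = 10 − 9 = 1, and the invariant factors of ∂_1 are all 1, so H_0 ≅ Z.
  H_1: rank ker ∂_1 − rank ∂_2 = (30 − 9) − 20 = 1, and ∂_2 has invariant factor 2 > 1, so H_1 ≅ Z ⊕ Z/2.
  H_2: rank ker ∂_2 − rank ∂_3 = (20 − 20) − 0 = 0, and there is no ∂_3, so H_2 ≅ 0.

H_0 ≅ Z,  H_1 ≅ Z ⊕ Z/2,  H_2 = 0.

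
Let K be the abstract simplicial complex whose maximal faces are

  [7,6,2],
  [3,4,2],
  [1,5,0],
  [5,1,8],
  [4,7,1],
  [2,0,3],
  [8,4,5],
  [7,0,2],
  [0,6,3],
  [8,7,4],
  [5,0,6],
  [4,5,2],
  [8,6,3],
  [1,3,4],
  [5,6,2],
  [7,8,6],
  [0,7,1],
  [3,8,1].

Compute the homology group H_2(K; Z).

H_2 = 0.

Order the vertices as 0 < 1 < 2 < 3 < 4 < 5 < 6 < 7 < 8. Listing each simplex with vertices in this order, K has dimension 2 with simplices:

  0-simplices (9): [0], [1], [2], [3], [4], [5], [6], [7], [8]
  1-simplices (27): (27 of them)
  2-simplices (18): [0,1,5], [0,1,7], [0,2,3], [0,2,7], [0,3,6], [0,5,6], [1,3,4], [1,3,8], [1,4,7], [1,5,8], [2,3,4], [2,4,5], [2,5,6], [2,6,7], [3,6,8], [4,5,8], [4,7,8], [6,7,8]

so the chain groups are C_0 ≅ Z^9, C_1 ≅ Z^27, C_2 ≅ Z^18.

∂_1: C_1 → C_0 maps an edge to its endpoints' difference, ∂[p,q] = q − p.
This gives a 9×27 integer matrix of rank 8; reducing to Smith normal form yields diagonal entries (1,1,1,1,1,1,1,1).

Boundary ∂_2: C_2 → C_1 sends each 2-simplex [p,q,r] to [q,r] − [p,r] + [p,q]. For instance
  ∂[1,3,8] = [3,8] − [1,8] + [1,3],
  ∂[1,5,8] = [5,8] − [1,8] + [1,5].
As a 27×18 matrix over Z this has rank 18, with invariant factors (1,1,1,1,1,1,1,1,1,1,1,1,1,1,1,1,1,2).

Now H_k = ker ∂_k / im ∂_{k+1}, so:

  H_2: rank ker ∂_2 − rank ∂_3 = (18 − 18) − 0 = 0, and there is no ∂_3, so H_2 = 0.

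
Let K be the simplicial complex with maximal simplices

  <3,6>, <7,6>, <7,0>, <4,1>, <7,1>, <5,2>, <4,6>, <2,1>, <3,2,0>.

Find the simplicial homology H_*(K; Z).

H_0 = Z,  H_1 = Z^3,  H_2 = 0.

Fix the vertex order 0 < 1 < 2 < 3 < 4 < 5 < 6 < 7 and write every simplex with vertices in increasing order. Then dim K = 2 and the simplices of K are:

  0-simplices (8): [0], [1], [2], [3], [4], [5], [6], [7]
  1-simplices (11): [0,2], [0,3], [0,7], [1,2], [1,4], [1,7], [2,3], [2,5], [3,6], [4,6], [6,7]
  2-simplices (1): [0,2,3]

giving chain groups C_0 ≅ Z^8, C_1 ≅ Z^11, C_2 ≅ Z^1.

∂_1: C_1 → C_0 sends each edge [p,q] (with p < q) to q − p. For instance
  ∂[1,2] = [2] − [1].
The resulting 8×11 matrix has rank 7, and its Smith normal form has invariant factors (1,1,1,1,1,1,1).

The boundary map ∂_2: C_2 → C_1 sends each 2-simplex [p,q,r] to [q,r] − [p,r] + [p,q]. For instance
  ∂[0,2,3] = [2,3] − [0,3] + [0,2].
The resulting 11×1 matrix has rank 1, and its Smith normal form has invariant factors (1).

Now H_k = ker ∂_k / im ∂_{k+1}, so:

  H_0: rank C_0 − rank ∂_1 = 8 − 7 = 1, and the invariant factors of ∂_1 are all 1, so H_0 = Z.
  H_1: rank ker ∂_1 − rank ∂_2 = (11 − 7) − 1 = 3, and the invariant factors of ∂_2 are all 1, so H_1 = Z^3.
  H_2: rank ker ∂_2 − rank ∂_3 = (1 − 1) − 0 = 0, and there is no ∂_3, so H_2 = 0.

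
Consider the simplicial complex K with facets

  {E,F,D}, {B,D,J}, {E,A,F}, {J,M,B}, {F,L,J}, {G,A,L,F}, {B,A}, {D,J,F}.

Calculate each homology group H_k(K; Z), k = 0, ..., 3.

Order the vertices as A < B < D < E < F < G < J < L < M. Listing each simplex with vertices in this order, K has dimension 3 with simplices:

  0-simplices (9): A, B, D, E, F, G, J, L, M
  1-simplices (18): AB, AE, AF, AG, AL, BD, BJ, BM, DE, DF, DJ, EF, FG, FJ, FL, GL, JL, JM
  2-simplices (10): AEF, AFG, AFL, AGL, BDJ, BJM, DEF, DFJ, FGL, FJL
  3-simplices (1): AFGL

so the chain groups are C_0 ≅ Z^9, C_1 ≅ Z^18, C_2 ≅ Z^10, C_3 ≅ Z^1.

Boundary ∂_1: C_1 → C_0 sends each edge [p,q] (with p < q) to q − p. For instance
  ∂AL = L − A.
As a 9×18 matrix over Z this has rank 8, with invariant factors (1,1,1,1,1,1,1,1).

∂_2: C_2 → C_1 sends each 2-simplex [p,q,r] to [q,r] − [p,r] + [p,q]. For instance
  ∂BDJ = DJ − BJ + BD,
  ∂AGL = GL − AL + AG.
The 18×10 boundary matrix has rank 9 and Smith normal form diag(1,1,1,1,1,1,1,1,1).

Boundary ∂_3: C_3 → C_2 sends each 3-simplex σ to the alternating sum Σ_i (−1)^i (σ with its i-th vertex removed). For instance
  ∂AFGL = FGL − AGL + AFL − AFG.
This gives a 10×1 integer matrix of rank 1; reducing to Smith normal form yields diagonal entries (1).

Reading off H_k = ker ∂_k / im ∂_{k+1}:

  H_0: rank C_0 − rank ∂_1 = 9 − 8 = 1, and the invariant factors of ∂_1 are all 1, so H_0 = Z.
  H_1: rank ker ∂_1 − rank ∂_2 = (18 − 8) − 9 = 1, and the invariant factors of ∂_2 are all 1, so H_1 = Z.
  H_2: rank ker ∂_2 − rank ∂_3 = (10 − 9) − 1 = 0, and the invariant factors of ∂_3 are all 1, so H_2 = 0.
  H_3: rank ker ∂_3 − rank ∂_4 = (1 − 1) − 0 = 0, and there is no ∂_4, so H_3 = 0.

As a check, the Euler characteristic is 9 − 18 + 10 − 1 = 0, which agrees with 1 − 1 + 0 − 0 = 0.

H_0 = Z,  H_1 = Z,  H_2 = 0,  H_3 = 0.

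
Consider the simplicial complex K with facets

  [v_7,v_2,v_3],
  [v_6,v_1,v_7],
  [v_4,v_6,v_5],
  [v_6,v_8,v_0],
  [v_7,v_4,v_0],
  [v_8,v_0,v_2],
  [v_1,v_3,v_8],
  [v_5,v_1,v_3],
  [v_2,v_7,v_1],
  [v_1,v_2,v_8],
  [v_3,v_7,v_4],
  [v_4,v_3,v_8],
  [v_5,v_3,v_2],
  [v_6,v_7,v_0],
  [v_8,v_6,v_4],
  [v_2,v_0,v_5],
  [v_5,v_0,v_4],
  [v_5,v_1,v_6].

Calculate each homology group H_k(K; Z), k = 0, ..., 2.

H_0 ≅ Z,  H_1 ≅ Z ⊕ Z/2Z,  H_2 = 0.

K has 9 vertices, 27 edges, 18 triangles.
rank ∂_0 = 0, rank ∂_1 = 8 ⇒ b_0 = 9 − 0 − 8 = 1; all invariant factors of ∂_1 are 1 so no torsion. So H_0 ≅ Z.
rank ∂_1 = 8, rank ∂_2 = 18 ⇒ b_1 = 27 − 8 − 18 = 1; ∂_2 has invariant factor(s) [2] giving torsion. So H_1 ≅ Z ⊕ Z/2Z.
rank ∂_2 = 18, rank ∂_3 = 0 ⇒ b_2 = 18 − 18 − 0 = 0. So H_2 ≅ 0.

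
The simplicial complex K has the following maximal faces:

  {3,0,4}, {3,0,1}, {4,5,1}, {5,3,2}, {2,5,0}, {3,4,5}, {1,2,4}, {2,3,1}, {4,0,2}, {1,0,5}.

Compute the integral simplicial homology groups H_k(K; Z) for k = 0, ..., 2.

We work with the vertex ordering 0 < 1 < 2 < 3 < 4 < 5. The simplices of K, each written with vertices in increasing order, are:

  0-simplices (6): [0], [1], [2], [3], [4], [5]
  1-simplices (15): [0,1], [0,2], [0,3], [0,4], [0,5], [1,2], [1,3], [1,4], [1,5], [2,3], [2,4], [2,5], [3,4], [3,5], [4,5]
  2-simplices (10): [0,1,3], [0,1,5], [0,2,4], [0,2,5], [0,3,4], [1,2,3], [1,2,4], [1,4,5], [2,3,5], [3,4,5]

Hence C_0 ≅ Z^6, C_1 ≅ Z^15, C_2 ≅ Z^10.

∂_1: C_1 → C_0 sends each edge [p,q] (with p < q) to q − p. For instance
  ∂[2,4] = [4] − [2].
The 6×15 boundary matrix has rank 5 and Smith normal form diag(1,1,1,1,1).

∂_2: C_2 → C_1 sends each 2-simplex [p,q,r] to [q,r] − [p,r] + [p,q]. For instance
  ∂[0,1,5] = [1,5] − [0,5] + [0,1],
  ∂[2,3,5] = [3,5] − [2,5] + [2,3].
The 15×10 boundary matrix has rank 10 and Smith normal form diag(1,1,1,1,1,1,1,1,1,2).

Now H_k = ker ∂_k / im ∂_{k+1}, so:

  H_0: rank C_0 − rank ∂_1 = 6 − 5 = 1, and the invariant factors of ∂_1 are all 1, so H_0 = Z.
  H_1: rank ker ∂_1 − rank ∂_2 = (15 − 5) − 10 = 0, and ∂_2 has invariant factor 2 > 1, so H_1 = Z/2Z.
  H_2: rank ker ∂_2 − rank ∂_3 = (10 − 10) − 0 = 0, and there is no ∂_3, so H_2 = 0.

As a check, the Euler characteristic is 6 − 15 + 10 = 1, which agrees with 1 − 0 + 0 = 1.

H_0 = Z,  H_1 = Z/2Z,  H_2 = 0.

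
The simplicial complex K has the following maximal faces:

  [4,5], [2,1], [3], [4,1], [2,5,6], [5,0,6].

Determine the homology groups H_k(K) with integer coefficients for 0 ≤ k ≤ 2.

H_0 ≅ Z^2,  H_1 ≅ Z,  H_2 = 0.

We work with the vertex ordering 0 < 1 < 2 < 3 < 4 < 5 < 6. The simplices of K, each written with vertices in increasing order, are:

  0-simplices (7): [0], [1], [2], [3], [4], [5], [6]
  1-simplices (8): [0,5], [0,6], [1,2], [1,4], [2,5], [2,6], [4,5], [5,6]
  2-simplices (2): [0,5,6], [2,5,6]

Hence C_0 ≅ Z^7, C_1 ≅ Z^8, C_2 ≅ Z^2.

∂_1: C_1 → C_0 is given by ∂[p,q] = [q] − [p].
As a 7×8 matrix over Z this has rank 5, with invariant factors (1,1,1,1,1).

The boundary map ∂_2: C_2 → C_1 maps a triangle to the signed sum of its edges. For instance
  ∂[2,5,6] = [5,6] − [2,6] + [2,5],
  ∂[0,5,6] = [5,6] − [0,6] + [0,5].
The resulting 8×2 matrix has rank 2, and its Smith normal form has invariant factors (1,1).

From H_k ≅ ker(∂_k) / im(∂_{k+1}) we obtain:

  H_0: rank C_0 − rank ∂_1 = 7 − 5 = 2, and the invariant factors of ∂_1 are all 1, so H_0 ≅ Z^2.
  H_1: rank ker ∂_1 − rank ∂_2 = (8 − 5) − 2 = 1, and the invariant factors of ∂_2 are all 1, so H_1 ≅ Z.
  H_2: rank ker ∂_2 − rank ∂_3 = (2 − 2) − 0 = 0, and there is no ∂_3, so H_2 ≅ 0.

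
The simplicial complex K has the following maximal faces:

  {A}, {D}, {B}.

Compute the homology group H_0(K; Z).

Order the vertices as A < B < D. Listing each simplex with vertices in this order, K has dimension 0 with simplices:

  0-simplices (3): A, B, D

so the chain groups are C_0 ≅ Z^3.

Computing H_k = (kernel of ∂_k) / (image of ∂_{k+1}):

  H_0: rank C_0 − rank ∂_1 = 3 − 0 = 3, and there is no ∂_1, so H_0 ≅ Z^3.

H_0 = Z^3.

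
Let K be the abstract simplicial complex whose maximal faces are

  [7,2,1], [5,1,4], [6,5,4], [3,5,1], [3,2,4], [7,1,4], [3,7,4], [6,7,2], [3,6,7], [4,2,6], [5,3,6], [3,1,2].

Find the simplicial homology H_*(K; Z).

H_0 = Z,  H_1 = Z/2,  H_2 = 0.

Take the total order 1 < 2 < 3 < 4 < 5 < 6 < 7 on the vertex set. Then K (dimension 2) consists of the simplices:

  0-simplices (7): [1], [2], [3], [4], [5], [6], [7]
  1-simplices (18): [1,2], [1,3], [1,4], [1,5], [1,7], [2,3], [2,4], [2,6], [2,7], [3,4], [3,5], [3,6], [3,7], [4,5], [4,6], [4,7], [5,6], [6,7]
  2-simplices (12): [1,2,3], [1,2,7], [1,3,5], [1,4,5], [1,4,7], [2,3,4], [2,4,6], [2,6,7], [3,4,7], [3,5,6], [3,6,7], [4,5,6]

so the chain groups are C_0 ≅ Z^7, C_1 ≅ Z^18, C_2 ≅ Z^12.

∂_1: C_1 → C_0 sends each edge [p,q] (with p < q) to q − p. For instance
  ∂[2,6] = [6] − [2].
The resulting 7×18 matrix has rank 6, and its Smith normal form has invariant factors (1,1,1,1,1,1).

The boundary map ∂_2: C_2 → C_1 maps a triangle to the signed sum of its edges. For instance
  ∂[3,6,7] = [6,7] − [3,7] + [3,6],
  ∂[4,5,6] = [5,6] − [4,6] + [4,5].
As a 18×12 matrix over Z this has rank 12, with invariant factors (1,1,1,1,1,1,1,1,1,1,1,2).

Reading off H_k = ker ∂_k / im ∂_{k+1}:

  H_0: rank C_0 − rank ∂_1 = 7 − 6 = 1, and the invariant factors of ∂_1 are all 1, so H_0 = Z.
  H_1: rank ker ∂_1 − rank ∂_2 = (18 − 6) − 12 = 0, and ∂_2 has invariant factor 2 > 1, so H_1 = Z/2.
  H_2: rank ker ∂_2 − rank ∂_3 = (12 − 12) − 0 = 0, and there is no ∂_3, so H_2 = 0.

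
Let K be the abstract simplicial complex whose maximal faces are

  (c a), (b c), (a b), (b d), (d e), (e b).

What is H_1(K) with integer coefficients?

Take the total order a < b < c < d < e on the vertex set. Then K (dimension 1) consists of the simplices:

  0-simplices (5): a, b, c, d, e
  1-simplices (6): ab, ac, bc, bd, be, de

giving chain groups C_0 ≅ Z^5, C_1 ≅ Z^6.

The boundary map ∂_1: C_1 → C_0 maps an edge to its endpoints' difference, ∂[p,q] = q − p.
This gives a 5×6 integer matrix of rank 4; reducing to Smith normal form yields diagonal entries (1,1,1,1).

Now H_k = ker ∂_k / im ∂_{k+1}, so:

  H_1: rank ker ∂_1 − rank ∂_2 = (6 − 4) − 0 = 2, and there is no ∂_2, so H_1 ≅ Z^2.

H_1 = Z^2.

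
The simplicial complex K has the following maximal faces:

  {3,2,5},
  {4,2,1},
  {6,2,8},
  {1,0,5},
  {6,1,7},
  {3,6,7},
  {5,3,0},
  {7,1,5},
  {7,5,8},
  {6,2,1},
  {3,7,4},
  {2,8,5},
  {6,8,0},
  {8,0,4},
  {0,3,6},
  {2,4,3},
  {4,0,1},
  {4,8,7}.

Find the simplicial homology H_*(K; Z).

H_0 = Z,  H_1 = Z^2,  H_2 = Z.

Order the vertices as 0 < 1 < 2 < 3 < 4 < 5 < 6 < 7 < 8. Listing each simplex with vertices in this order, K has dimension 2 with simplices:

  0-simplices (9): [0], [1], [2], [3], [4], [5], [6], [7], [8]
  1-simplices (27): (27 of them)
  2-simplices (18): [0,1,4], [0,1,5], [0,3,5], [0,3,6], [0,4,8], [0,6,8], [1,2,4], [1,2,6], [1,5,7], [1,6,7], [2,3,4], [2,3,5], [2,5,8], [2,6,8], [3,4,7], [3,6,7], [4,7,8], [5,7,8]

so the chain groups are C_0 ≅ Z^9, C_1 ≅ Z^27, C_2 ≅ Z^18.

Boundary ∂_1: C_1 → C_0 maps an edge to its endpoints' difference, ∂[p,q] = q − p.
This gives a 9×27 integer matrix of rank 8; reducing to Smith normal form yields diagonal entries (1,1,1,1,1,1,1,1).

The boundary map ∂_2: C_2 → C_1 sends each 2-simplex [p,q,r] to [q,r] − [p,r] + [p,q]. For instance
  ∂[1,2,4] = [2,4] − [1,4] + [1,2],
  ∂[4,7,8] = [7,8] − [4,8] + [4,7].
The 27×18 boundary matrix has rank 17 and Smith normal form diag(1,1,1,1,1,1,1,1,1,1,1,1,1,1,1,1,1).

Reading off H_k = ker ∂_k / im ∂_{k+1}:

  H_0: rank C_0 − rank ∂_1 = 9 − 8 = 1, and the invariant factors of ∂_1 are all 1, so H_0 = Z.
  H_1: rank ker ∂_1 − rank ∂_2 = (27 − 8) − 17 = 2, and the invariant factors of ∂_2 are all 1, so H_1 = Z^2.
  H_2: rank ker ∂_2 − rank ∂_3 = (18 − 17) − 0 = 1, and there is no ∂_3, so H_2 = Z.

As a check, the Euler characteristic is 9 − 27 + 18 = 0, which agrees with 1 − 2 + 1 = 0.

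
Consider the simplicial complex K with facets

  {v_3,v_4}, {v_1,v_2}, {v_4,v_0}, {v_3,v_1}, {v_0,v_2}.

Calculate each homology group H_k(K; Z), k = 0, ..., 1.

H_0 ≅ Z,  H_1 ≅ Z.

Fix the vertex order v_0 < v_1 < v_2 < v_3 < v_4 and write every simplex with vertices in increasing order. Then dim K = 1 and the simplices of K are:

  0-simplices (5): [v_0], [v_1], [v_2], [v_3], [v_4]
  1-simplices (5): [v_0,v_2], [v_0,v_4], [v_1,v_2], [v_1,v_3], [v_3,v_4]

so the chain groups are C_0 ≅ Z^5, C_1 ≅ Z^5.

Boundary ∂_1: C_1 → C_0 sends each edge [p,q] (with p < q) to q − p. For instance
  ∂[v_1,v_2] = [v_2] − [v_1].
The 5×5 boundary matrix has rank 4 and Smith normal form diag(1,1,1,1).

Now H_k = ker ∂_k / im ∂_{k+1}, so:

  H_0: rank C_0 − rank ∂_1 = 5 − 4 = 1, and the invariant factors of ∂_1 are all 1, so H_0 = Z.
  H_1: rank ker ∂_1 − rank ∂_2 = (5 − 4) − 0 = 1, and there is no ∂_2, so H_1 = Z.

(K is a triangulation of the circle S^1.)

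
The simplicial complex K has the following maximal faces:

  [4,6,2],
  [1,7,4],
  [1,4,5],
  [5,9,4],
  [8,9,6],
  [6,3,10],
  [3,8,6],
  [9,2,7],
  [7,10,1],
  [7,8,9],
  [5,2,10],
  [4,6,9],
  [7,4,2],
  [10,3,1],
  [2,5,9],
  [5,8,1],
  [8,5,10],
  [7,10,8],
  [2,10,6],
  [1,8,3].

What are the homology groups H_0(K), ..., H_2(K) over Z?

Order the vertices as 1 < 2 < 3 < 4 < 5 < 6 < 7 < 8 < 9 < 10. Listing each simplex with vertices in this order, K has dimension 2 with simplices:

  0-simplices (10): [1], [2], [3], [4], [5], [6], [7], [8], [9], [10]
  1-simplices (30): (30 of them)
  2-simplices (20): (20 of them)

giving chain groups C_0 ≅ Z^10, C_1 ≅ Z^30, C_2 ≅ Z^20.

The boundary map ∂_1: C_1 → C_0 is given by ∂[p,q] = [q] − [p].
The resulting 10×30 matrix has rank 9, and its Smith normal form has invariant factors (1,1,1,1,1,1,1,1,1).

∂_2: C_2 → C_1 maps a triangle to the signed sum of its edges. For instance
  ∂[7,8,9] = [8,9] − [7,9] + [7,8],
  ∂[4,6,9] = [6,9] − [4,9] + [4,6].
This gives a 30×20 integer matrix of rank 20; reducing to Smith normal form yields diagonal entries (1,1,1,1,1,1,1,1,1,1,1,1,1,1,1,1,1,1,1,2).

From H_k ≅ ker(∂_k) / im(∂_{k+1}) we obtain:

  H_0: rank C_0 − rank ∂_1 = 10 − 9 = 1, and the invariant factors of ∂_1 are all 1, so H_0 = Z.
  H_1: rank ker ∂_1 − rank ∂_2 = (30 − 9) − 20 = 1, and ∂_2 has invariant factor 2 > 1, so H_1 = Z ⊕ Z/2.
  H_2: rank ker ∂_2 − rank ∂_3 = (20 − 20) − 0 = 0, and there is no ∂_3, so H_2 = 0.

(K is a triangulation of the Klein bottle.)

H_0 = Z,  H_1 = Z ⊕ Z/2,  H_2 = 0.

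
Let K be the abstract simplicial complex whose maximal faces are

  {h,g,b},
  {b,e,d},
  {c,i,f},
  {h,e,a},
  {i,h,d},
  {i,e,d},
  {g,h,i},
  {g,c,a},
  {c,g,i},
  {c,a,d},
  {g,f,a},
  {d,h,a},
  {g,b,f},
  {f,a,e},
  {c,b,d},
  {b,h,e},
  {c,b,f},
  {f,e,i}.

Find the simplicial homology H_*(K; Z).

K has 9 vertices, 27 edges, 18 triangles.
rank ∂_0 = 0, rank ∂_1 = 8 ⇒ b_0 = 9 − 0 − 8 = 1; all invariant factors of ∂_1 are 1 so no torsion. So H_0 = Z.
rank ∂_1 = 8, rank ∂_2 = 18 ⇒ b_1 = 27 − 8 − 18 = 1; ∂_2 has invariant factor(s) [2] giving torsion. So H_1 = Z ⊕ Z/2Z.
rank ∂_2 = 18, rank ∂_3 = 0 ⇒ b_2 = 18 − 18 − 0 = 0. So H_2 = 0.

H_0 ≅ Z,  H_1 ≅ Z ⊕ Z/2Z,  H_2 = 0.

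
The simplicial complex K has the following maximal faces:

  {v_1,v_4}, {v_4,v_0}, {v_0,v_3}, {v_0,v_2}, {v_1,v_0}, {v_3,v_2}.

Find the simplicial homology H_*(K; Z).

Order the vertices as v_0 < v_1 < v_2 < v_3 < v_4. Listing each simplex with vertices in this order, K has dimension 1 with simplices:

  0-simplices (5): [v_0], [v_1], [v_2], [v_3], [v_4]
  1-simplices (6): [v_0,v_1], [v_0,v_2], [v_0,v_3], [v_0,v_4], [v_1,v_4], [v_2,v_3]

Hence C_0 ≅ Z^5, C_1 ≅ Z^6.

Boundary ∂_1: C_1 → C_0 is given by ∂[p,q] = [q] − [p].
This gives a 5×6 integer matrix of rank 4; reducing to Smith normal form yields diagonal entries (1,1,1,1).

From H_k ≅ ker(∂_k) / im(∂_{k+1}) we obtain:

  H_0: rank C_0 − rank ∂_1 = 5 − 4 = 1, and the invariant factors of ∂_1 are all 1, so H_0 = Z.
  H_1: rank ker ∂_1 − rank ∂_2 = (6 − 4) − 0 = 2, and there is no ∂_2, so H_1 = Z^2.

H_0 ≅ Z,  H_1 ≅ Z^2.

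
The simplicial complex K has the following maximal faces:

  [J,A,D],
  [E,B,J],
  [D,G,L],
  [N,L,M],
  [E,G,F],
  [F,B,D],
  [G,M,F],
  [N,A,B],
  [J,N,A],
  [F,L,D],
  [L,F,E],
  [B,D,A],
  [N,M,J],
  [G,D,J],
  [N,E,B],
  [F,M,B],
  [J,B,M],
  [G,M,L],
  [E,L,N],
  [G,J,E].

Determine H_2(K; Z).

H_2 = 0.

Fix the vertex order A < B < D < E < F < G < J < L < M < N and write every simplex with vertices in increasing order. Then dim K = 2 and the simplices of K are:

  0-simplices (10): A, B, D, E, F, G, J, L, M, N
  1-simplices (30): AB, AD, AJ, AN, BD, BE, BF, BJ, BM, BN, DF, DG, DJ, DL, EF, EG, EJ, EL, EN, FG, FL, FM, GJ, GL, GM, JM, JN, LM, LN, MN
  2-simplices (20): ABD, ABN, ADJ, AJN, BDF, BEJ, BEN, BFM, BJM, DFL, DGJ, DGL, EFG, EFL, EGJ, ELN, FGM, GLM, JMN, LMN

giving chain groups C_0 ≅ Z^10, C_1 ≅ Z^30, C_2 ≅ Z^20.

∂_1: C_1 → C_0 sends each edge [p,q] (with p < q) to q − p.
As a 10×30 matrix over Z this has rank 9, with invariant factors (1,1,1,1,1,1,1,1,1).

The boundary map ∂_2: C_2 → C_1 maps a triangle to the signed sum of its edges. For instance
  ∂BFM = FM − BM + BF,
  ∂DFL = FL − DL + DF.
This gives a 30×20 integer matrix of rank 20; reducing to Smith normal form yields diagonal entries (1,1,1,1,1,1,1,1,1,1,1,1,1,1,1,1,1,1,1,2).

Now H_k = ker ∂_k / im ∂_{k+1}, so:

  H_2: rank ker ∂_2 − rank ∂_3 = (20 − 20) − 0 = 0, and there is no ∂_3, so H_2 ≅ 0.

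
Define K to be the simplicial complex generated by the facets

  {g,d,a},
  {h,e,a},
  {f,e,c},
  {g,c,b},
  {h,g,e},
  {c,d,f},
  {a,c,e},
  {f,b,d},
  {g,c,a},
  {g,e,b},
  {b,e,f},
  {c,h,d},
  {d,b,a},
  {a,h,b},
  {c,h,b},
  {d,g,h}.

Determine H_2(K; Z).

We work with the vertex ordering a < b < c < d < e < f < g < h. The simplices of K, each written with vertices in increasing order, are:

  0-simplices (8): a, b, c, d, e, f, g, h
  1-simplices (24): ab, ac, ad, ae, ag, ah, bc, bd, be, bf, bg, bh, cd, ce, cf, cg, ch, df, dg, dh, ef, eg, eh, gh
  2-simplices (16): abd, abh, ace, acg, adg, aeh, bcg, bch, bdf, bef, beg, cdf, cdh, cef, dgh, egh

Hence C_0 ≅ Z^8, C_1 ≅ Z^24, C_2 ≅ Z^16.

Boundary ∂_1: C_1 → C_0 is given by ∂[p,q] = [q] − [p]. For instance
  ∂ae = e − a.
The 8×24 boundary matrix has rank 7 and Smith normal form diag(1,1,1,1,1,1,1).

∂_2: C_2 → C_1 acts by ∂[p,q,r] = [q,r] − [p,r] + [p,q]. For instance
  ∂dgh = gh − dh + dg,
  ∂bcg = cg − bg + bc.
This gives a 24×16 integer matrix of rank 15; reducing to Smith normal form yields diagonal entries (1,1,1,1,1,1,1,1,1,1,1,1,1,1,1).

From H_k ≅ ker(∂_k) / im(∂_{k+1}) we obtain:

  H_2: rank ker ∂_2 − rank ∂_3 = (16 − 15) − 0 = 1, and there is no ∂_3, so H_2 = Z.

H_2 = Z.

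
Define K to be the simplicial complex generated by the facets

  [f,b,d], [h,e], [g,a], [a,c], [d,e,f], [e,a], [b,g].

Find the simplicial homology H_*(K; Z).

H_0 = Z,  H_1 = Z,  H_2 = 0.

Take the total order a < b < c < d < e < f < g < h on the vertex set. Then K (dimension 2) consists of the simplices:

  0-simplices (8): a, b, c, d, e, f, g, h
  1-simplices (10): ac, ae, ag, bd, bf, bg, de, df, ef, eh
  2-simplices (2): bdf, def

giving chain groups C_0 ≅ Z^8, C_1 ≅ Z^10, C_2 ≅ Z^2.

The boundary map ∂_1: C_1 → C_0 maps an edge to its endpoints' difference, ∂[p,q] = q − p. For instance
  ∂ag = g − a.
This gives a 8×10 integer matrix of rank 7; reducing to Smith normal form yields diagonal entries (1,1,1,1,1,1,1).

∂_2: C_2 → C_1 sends each 2-simplex [p,q,r] to [q,r] − [p,r] + [p,q]. For instance
  ∂def = ef − df + de,
  ∂bdf = df − bf + bd.
As a 10×2 matrix over Z this has rank 2, with invariant factors (1,1).

Computing H_k = (kernel of ∂_k) / (image of ∂_{k+1}):

  H_0: rank C_0 − rank ∂_1 = 8 − 7 = 1, and the invariant factors of ∂_1 are all 1, so H_0 = Z.
  H_1: rank ker ∂_1 − rank ∂_2 = (10 − 7) − 2 = 1, and the invariant factors of ∂_2 are all 1, so H_1 = Z.
  H_2: rank ker ∂_2 − rank ∂_3 = (2 − 2) − 0 = 0, and there is no ∂_3, so H_2 = 0.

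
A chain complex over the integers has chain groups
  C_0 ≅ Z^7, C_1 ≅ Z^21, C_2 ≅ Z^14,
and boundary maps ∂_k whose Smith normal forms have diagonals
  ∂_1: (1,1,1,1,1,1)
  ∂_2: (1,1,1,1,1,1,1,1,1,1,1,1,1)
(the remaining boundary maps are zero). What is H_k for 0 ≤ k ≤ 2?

H_0 ≅ Z,  H_1 ≅ Z^2,  H_2 ≅ Z.

H_0: b_0 = 7 − 0 − 6 = 1; torsion from ∂_1 factors > 1: none. So H_0 ≅ Z.
H_1: b_1 = 21 − 6 − 13 = 2; torsion from ∂_2 factors > 1: none. So H_1 ≅ Z^2.
H_2: b_2 = 14 − 13 − 0 = 1; torsion from ∂_3 factors > 1: none. So H_2 ≅ Z.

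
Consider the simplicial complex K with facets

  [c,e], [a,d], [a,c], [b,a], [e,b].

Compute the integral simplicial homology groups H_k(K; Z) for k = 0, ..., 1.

H_0 = Z,  H_1 = Z.

Fix the vertex order a < b < c < d < e and write every simplex with vertices in increasing order. Then dim K = 1 and the simplices of K are:

  0-simplices (5): a, b, c, d, e
  1-simplices (5): ab, ac, ad, be, ce

Hence C_0 ≅ Z^5, C_1 ≅ Z^5.

The boundary map ∂_1: C_1 → C_0 sends each edge [p,q] (with p < q) to q − p.
The 5×5 boundary matrix has rank 4 and Smith normal form diag(1,1,1,1).

Reading off H_k = ker ∂_k / im ∂_{k+1}:

  H_0: rank C_0 − rank ∂_1 = 5 − 4 = 1, and the invariant factors of ∂_1 are all 1, so H_0 ≅ Z.
  H_1: rank ker ∂_1 − rank ∂_2 = (5 − 4) − 0 = 1, and there is no ∂_2, so H_1 ≅ Z.

As a check, the Euler characteristic is 5 − 5 = 0, which agrees with 1 − 1 = 0.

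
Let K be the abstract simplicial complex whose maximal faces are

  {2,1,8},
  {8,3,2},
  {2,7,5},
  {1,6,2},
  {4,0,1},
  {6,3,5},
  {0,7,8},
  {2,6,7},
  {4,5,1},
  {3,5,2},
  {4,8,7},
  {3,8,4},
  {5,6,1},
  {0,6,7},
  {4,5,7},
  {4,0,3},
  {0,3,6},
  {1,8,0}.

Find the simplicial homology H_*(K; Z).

H_0 ≅ Z,  H_1 ≅ Z × Z/2,  H_2 = 0.

We work with the vertex ordering 0 < 1 < 2 < 3 < 4 < 5 < 6 < 7 < 8. The simplices of K, each written with vertices in increasing order, are:

  0-simplices (9): [0], [1], [2], [3], [4], [5], [6], [7], [8]
  1-simplices (27): (27 of them)
  2-simplices (18): [0,1,4], [0,1,8], [0,3,4], [0,3,6], [0,6,7], [0,7,8], [1,2,6], [1,2,8], [1,4,5], [1,5,6], [2,3,5], [2,3,8], [2,5,7], [2,6,7], [3,4,8], [3,5,6], [4,5,7], [4,7,8]

giving chain groups C_0 ≅ Z^9, C_1 ≅ Z^27, C_2 ≅ Z^18.

∂_1: C_1 → C_0 is given by ∂[p,q] = [q] − [p]. For instance
  ∂[4,8] = [8] − [4].
The 9×27 boundary matrix has rank 8 and Smith normal form diag(1,1,1,1,1,1,1,1).

∂_2: C_2 → C_1 acts by ∂[p,q,r] = [q,r] − [p,r] + [p,q]. For instance
  ∂[3,5,6] = [5,6] − [3,6] + [3,5],
  ∂[2,6,7] = [6,7] − [2,7] + [2,6].
This gives a 27×18 integer matrix of rank 18; reducing to Smith normal form yields diagonal entries (1,1,1,1,1,1,1,1,1,1,1,1,1,1,1,1,1,2).

Now H_k = ker ∂_k / im ∂_{k+1}, so:

  H_0: rank C_0 − rank ∂_1 = 9 − 8 = 1, and the invariant factors of ∂_1 are all 1, so H_0 ≅ Z.
  H_1: rank ker ∂_1 − rank ∂_2 = (27 − 8) − 18 = 1, and ∂_2 has invariant factor 2 > 1, so H_1 ≅ Z × Z/2.
  H_2: rank ker ∂_2 − rank ∂_3 = (18 − 18) − 0 = 0, and there is no ∂_3, so H_2 ≅ 0.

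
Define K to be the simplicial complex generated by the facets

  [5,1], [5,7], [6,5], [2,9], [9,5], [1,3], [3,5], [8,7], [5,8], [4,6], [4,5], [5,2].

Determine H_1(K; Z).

We work with the vertex ordering 1 < 2 < 3 < 4 < 5 < 6 < 7 < 8 < 9. The simplices of K, each written with vertices in increasing order, are:

  0-simplices (9): [1], [2], [3], [4], [5], [6], [7], [8], [9]
  1-simplices (12): [1,3], [1,5], [2,5], [2,9], [3,5], [4,5], [4,6], [5,6], [5,7], [5,8], [5,9], [7,8]

Hence C_0 ≅ Z^9, C_1 ≅ Z^12.

∂_1: C_1 → C_0 is given by ∂[p,q] = [q] − [p]. For instance
  ∂[5,9] = [9] − [5].
As a 9×12 matrix over Z this has rank 8, with invariant factors (1,1,1,1,1,1,1,1).

Computing H_k = (kernel of ∂_k) / (image of ∂_{k+1}):

  H_1: rank ker ∂_1 − rank ∂_2 = (12 − 8) − 0 = 4, and there is no ∂_2, so H_1 ≅ Z^4.

H_1 ≅ Z^4.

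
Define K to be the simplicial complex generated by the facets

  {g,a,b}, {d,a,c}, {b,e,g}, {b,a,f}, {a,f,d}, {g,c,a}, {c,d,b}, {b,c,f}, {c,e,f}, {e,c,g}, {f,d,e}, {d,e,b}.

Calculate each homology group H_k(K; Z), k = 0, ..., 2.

H_0 ≅ Z,  H_1 ≅ Z/2,  H_2 = 0.

We work with the vertex ordering a < b < c < d < e < f < g. The simplices of K, each written with vertices in increasing order, are:

  0-simplices (7): a, b, c, d, e, f, g
  1-simplices (18): ab, ac, ad, af, ag, bc, bd, be, bf, bg, cd, ce, cf, cg, de, df, ef, eg
  2-simplices (12): abf, abg, acd, acg, adf, bcd, bcf, bde, beg, cef, ceg, def

so the chain groups are C_0 ≅ Z^7, C_1 ≅ Z^18, C_2 ≅ Z^12.

The boundary map ∂_1: C_1 → C_0 sends each edge [p,q] (with p < q) to q − p. For instance
  ∂ef = f − e.
As a 7×18 matrix over Z this has rank 6, with invariant factors (1,1,1,1,1,1).

∂_2: C_2 → C_1 sends each 2-simplex [p,q,r] to [q,r] − [p,r] + [p,q]. For instance
  ∂acd = cd − ad + ac,
  ∂bcd = cd − bd + bc.
This gives a 18×12 integer matrix of rank 12; reducing to Smith normal form yields diagonal entries (1,1,1,1,1,1,1,1,1,1,1,2).

From H_k ≅ ker(∂_k) / im(∂_{k+1}) we obtain:

  H_0: rank C_0 − rank ∂_1 = 7 − 6 = 1, and the invariant factors of ∂_1 are all 1, so H_0 = Z.
  H_1: rank ker ∂_1 − rank ∂_2 = (18 − 6) − 12 = 0, and ∂_2 has invariant factor 2 > 1, so H_1 = Z/2.
  H_2: rank ker ∂_2 − rank ∂_3 = (12 − 12) − 0 = 0, and there is no ∂_3, so H_2 = 0.

As a check, the Euler characteristic is 7 − 18 + 12 = 1, which agrees with 1 − 0 + 0 = 1.
(K is a triangulation of the real projective plane RP^2.)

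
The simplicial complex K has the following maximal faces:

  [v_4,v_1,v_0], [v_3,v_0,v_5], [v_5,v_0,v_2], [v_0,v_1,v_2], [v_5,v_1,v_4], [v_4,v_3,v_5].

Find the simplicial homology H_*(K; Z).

Fix the vertex order v_0 < v_1 < v_2 < v_3 < v_4 < v_5 and write every simplex with vertices in increasing order. Then dim K = 2 and the simplices of K are:

  0-simplices (6): [v_0], [v_1], [v_2], [v_3], [v_4], [v_5]
  1-simplices (12): [v_0,v_1], [v_0,v_2], [v_0,v_3], [v_0,v_4], [v_0,v_5], [v_1,v_2], [v_1,v_4], [v_1,v_5], [v_2,v_5], [v_3,v_4], [v_3,v_5], [v_4,v_5]
  2-simplices (6): [v_0,v_1,v_2], [v_0,v_1,v_4], [v_0,v_2,v_5], [v_0,v_3,v_5], [v_1,v_4,v_5], [v_3,v_4,v_5]

giving chain groups C_0 ≅ Z^6, C_1 ≅ Z^12, C_2 ≅ Z^6.

∂_1: C_1 → C_0 is given by ∂[p,q] = [q] − [p]. For instance
  ∂[v_1,v_5] = [v_5] − [v_1].
As a 6×12 matrix over Z this has rank 5, with invariant factors (1,1,1,1,1).

Boundary ∂_2: C_2 → C_1 acts by ∂[p,q,r] = [q,r] − [p,r] + [p,q]. For instance
  ∂[v_0,v_2,v_5] = [v_2,v_5] − [v_0,v_5] + [v_0,v_2],
  ∂[v_0,v_1,v_2] = [v_1,v_2] − [v_0,v_2] + [v_0,v_1].
This gives a 12×6 integer matrix of rank 6; reducing to Smith normal form yields diagonal entries (1,1,1,1,1,1).

From H_k ≅ ker(∂_k) / im(∂_{k+1}) we obtain:

  H_0: rank C_0 − rank ∂_1 = 6 − 5 = 1, and the invariant factors of ∂_1 are all 1, so H_0 ≅ Z.
  H_1: rank ker ∂_1 − rank ∂_2 = (12 − 5) − 6 = 1, and the invariant factors of ∂_2 are all 1, so H_1 ≅ Z.
  H_2: rank ker ∂_2 − rank ∂_3 = (6 − 6) − 0 = 0, and there is no ∂_3, so H_2 ≅ 0.

As a check, the Euler characteristic is 6 − 12 + 6 = 0, which agrees with 1 − 1 + 0 = 0.

H_0 = Z,  H_1 = Z,  H_2 = 0.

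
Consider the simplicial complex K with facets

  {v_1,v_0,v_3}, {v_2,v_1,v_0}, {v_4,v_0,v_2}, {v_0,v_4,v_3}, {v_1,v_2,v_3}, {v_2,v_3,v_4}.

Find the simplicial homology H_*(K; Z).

Fix the vertex order v_0 < v_1 < v_2 < v_3 < v_4 and write every simplex with vertices in increasing order. Then dim K = 2 and the simplices of K are:

  0-simplices (5): [v_0], [v_1], [v_2], [v_3], [v_4]
  1-simplices (9): [v_0,v_1], [v_0,v_2], [v_0,v_3], [v_0,v_4], [v_1,v_2], [v_1,v_3], [v_2,v_3], [v_2,v_4], [v_3,v_4]
  2-simplices (6): [v_0,v_1,v_2], [v_0,v_1,v_3], [v_0,v_2,v_4], [v_0,v_3,v_4], [v_1,v_2,v_3], [v_2,v_3,v_4]

Hence C_0 ≅ Z^5, C_1 ≅ Z^9, C_2 ≅ Z^6.

∂_1: C_1 → C_0 is given by ∂[p,q] = [q] − [p]. For instance
  ∂[v_0,v_2] = [v_2] − [v_0].
The 5×9 boundary matrix has rank 4 and Smith normal form diag(1,1,1,1).

Boundary ∂_2: C_2 → C_1 sends each 2-simplex [p,q,r] to [q,r] − [p,r] + [p,q]. For instance
  ∂[v_0,v_1,v_2] = [v_1,v_2] − [v_0,v_2] + [v_0,v_1],
  ∂[v_0,v_2,v_4] = [v_2,v_4] − [v_0,v_4] + [v_0,v_2].
The 9×6 boundary matrix has rank 5 and Smith normal form diag(1,1,1,1,1).

Now H_k = ker ∂_k / im ∂_{k+1}, so:

  H_0: rank C_0 − rank ∂_1 = 5 − 4 = 1, and the invariant factors of ∂_1 are all 1, so H_0 = Z.
  H_1: rank ker ∂_1 − rank ∂_2 = (9 − 4) − 5 = 0, and the invariant factors of ∂_2 are all 1, so H_1 = 0.
  H_2: rank ker ∂_2 − rank ∂_3 = (6 − 5) − 0 = 1, and there is no ∂_3, so H_2 = Z.

H_0 ≅ Z,  H_1 = 0,  H_2 ≅ Z.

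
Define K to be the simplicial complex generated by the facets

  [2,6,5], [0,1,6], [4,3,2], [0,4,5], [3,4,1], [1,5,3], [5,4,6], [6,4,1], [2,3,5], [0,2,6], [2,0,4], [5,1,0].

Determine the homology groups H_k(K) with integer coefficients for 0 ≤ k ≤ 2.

H_0 ≅ Z,  H_1 ≅ Z/2,  H_2 = 0.

Order the vertices as 0 < 1 < 2 < 3 < 4 < 5 < 6. Listing each simplex with vertices in this order, K has dimension 2 with simplices:

  0-simplices (7): [0], [1], [2], [3], [4], [5], [6]
  1-simplices (18): [0,1], [0,2], [0,4], [0,5], [0,6], [1,3], [1,4], [1,5], [1,6], [2,3], [2,4], [2,5], [2,6], [3,4], [3,5], [4,5], [4,6], [5,6]
  2-simplices (12): [0,1,5], [0,1,6], [0,2,4], [0,2,6], [0,4,5], [1,3,4], [1,3,5], [1,4,6], [2,3,4], [2,3,5], [2,5,6], [4,5,6]

giving chain groups C_0 ≅ Z^7, C_1 ≅ Z^18, C_2 ≅ Z^12.

Boundary ∂_1: C_1 → C_0 sends each edge [p,q] (with p < q) to q − p. For instance
  ∂[2,5] = [5] − [2].
The resulting 7×18 matrix has rank 6, and its Smith normal form has invariant factors (1,1,1,1,1,1).

The boundary map ∂_2: C_2 → C_1 maps a triangle to the signed sum of its edges. For instance
  ∂[1,4,6] = [4,6] − [1,6] + [1,4],
  ∂[4,5,6] = [5,6] − [4,6] + [4,5].
The 18×12 boundary matrix has rank 12 and Smith normal form diag(1,1,1,1,1,1,1,1,1,1,1,2).

From H_k ≅ ker(∂_k) / im(∂_{k+1}) we obtain:

  H_0: rank C_0 − rank ∂_1 = 7 − 6 = 1, and the invariant factors of ∂_1 are all 1, so H_0 = Z.
  H_1: rank ker ∂_1 − rank ∂_2 = (18 − 6) − 12 = 0, and ∂_2 has invariant factor 2 > 1, so H_1 = Z/2.
  H_2: rank ker ∂_2 − rank ∂_3 = (12 − 12) − 0 = 0, and there is no ∂_3, so H_2 = 0.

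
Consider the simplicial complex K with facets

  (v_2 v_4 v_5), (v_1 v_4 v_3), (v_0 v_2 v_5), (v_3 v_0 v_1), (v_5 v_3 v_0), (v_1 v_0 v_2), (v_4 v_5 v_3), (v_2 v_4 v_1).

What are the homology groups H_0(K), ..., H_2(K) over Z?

H_0 ≅ Z,  H_1 = 0,  H_2 ≅ Z.

Order the vertices as v_0 < v_1 < v_2 < v_3 < v_4 < v_5. Listing each simplex with vertices in this order, K has dimension 2 with simplices:

  0-simplices (6): [v_0], [v_1], [v_2], [v_3], [v_4], [v_5]
  1-simplices (12): [v_0,v_1], [v_0,v_2], [v_0,v_3], [v_0,v_5], [v_1,v_2], [v_1,v_3], [v_1,v_4], [v_2,v_4], [v_2,v_5], [v_3,v_4], [v_3,v_5], [v_4,v_5]
  2-simplices (8): [v_0,v_1,v_2], [v_0,v_1,v_3], [v_0,v_2,v_5], [v_0,v_3,v_5], [v_1,v_2,v_4], [v_1,v_3,v_4], [v_2,v_4,v_5], [v_3,v_4,v_5]

giving chain groups C_0 ≅ Z^6, C_1 ≅ Z^12, C_2 ≅ Z^8.

The boundary map ∂_1: C_1 → C_0 maps an edge to its endpoints' difference, ∂[p,q] = q − p. For instance
  ∂[v_2,v_4] = [v_4] − [v_2].
The resulting 6×12 matrix has rank 5, and its Smith normal form has invariant factors (1,1,1,1,1).

∂_2: C_2 → C_1 acts by ∂[p,q,r] = [q,r] − [p,r] + [p,q]. For instance
  ∂[v_0,v_1,v_2] = [v_1,v_2] − [v_0,v_2] + [v_0,v_1],
  ∂[v_0,v_1,v_3] = [v_1,v_3] − [v_0,v_3] + [v_0,v_1].
The resulting 12×8 matrix has rank 7, and its Smith normal form has invariant factors (1,1,1,1,1,1,1).

Reading off H_k = ker ∂_k / im ∂_{k+1}:

  H_0: rank C_0 − rank ∂_1 = 6 − 5 = 1, and the invariant factors of ∂_1 are all 1, so H_0 = Z.
  H_1: rank ker ∂_1 − rank ∂_2 = (12 − 5) − 7 = 0, and the invariant factors of ∂_2 are all 1, so H_1 = 0.
  H_2: rank ker ∂_2 − rank ∂_3 = (8 − 7) − 0 = 1, and there is no ∂_3, so H_2 = Z.

(K is a triangulation of the 2-sphere S^2.)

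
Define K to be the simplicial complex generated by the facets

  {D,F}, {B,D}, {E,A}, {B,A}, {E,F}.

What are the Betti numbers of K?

b_0 = 1, b_1 = 1.

Order the vertices as A < B < D < E < F. Listing each simplex with vertices in this order, K has dimension 1 with simplices:

  0-simplices (5): A, B, D, E, F
  1-simplices (5): AB, AE, BD, DF, EF

giving chain groups C_0 ≅ Z^5, C_1 ≅ Z^5.

∂_1: C_1 → C_0 sends each edge [p,q] (with p < q) to q − p. For instance
  ∂DF = F − D.
The resulting 5×5 matrix has rank 4, and its Smith normal form has invariant factors (1,1,1,1).

From H_k ≅ ker(∂_k) / im(∂_{k+1}) we obtain:

  H_0: rank C_0 − rank ∂_1 = 5 − 4 = 1, and the invariant factors of ∂_1 are all 1, so H_0 ≅ Z.
  H_1: rank ker ∂_1 − rank ∂_2 = (5 − 4) − 0 = 1, and there is no ∂_2, so H_1 ≅ Z.

As a check, the Euler characteristic is 5 − 5 = 0, which agrees with 1 − 1 = 0.

Hence the Betti numbers are b_0 = 1, b_1 = 1.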